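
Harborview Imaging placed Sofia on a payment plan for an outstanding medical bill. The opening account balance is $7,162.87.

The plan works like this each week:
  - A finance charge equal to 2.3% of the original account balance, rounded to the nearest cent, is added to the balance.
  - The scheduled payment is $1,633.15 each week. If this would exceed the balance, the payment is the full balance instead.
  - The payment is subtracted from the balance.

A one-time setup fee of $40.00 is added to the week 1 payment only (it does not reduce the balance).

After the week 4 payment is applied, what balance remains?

Week 1: opening $7,162.87; interest $164.75 → $7,327.62; payment $1,633.15 (+ $40.00 fee); balance $5,694.47
Week 2: opening $5,694.47; interest $164.75 → $5,859.22; payment $1,633.15; balance $4,226.07
Week 3: opening $4,226.07; interest $164.75 → $4,390.82; payment $1,633.15; balance $2,757.67
Week 4: opening $2,757.67; interest $164.75 → $2,922.42; payment $1,633.15; balance $1,289.27

$1,289.27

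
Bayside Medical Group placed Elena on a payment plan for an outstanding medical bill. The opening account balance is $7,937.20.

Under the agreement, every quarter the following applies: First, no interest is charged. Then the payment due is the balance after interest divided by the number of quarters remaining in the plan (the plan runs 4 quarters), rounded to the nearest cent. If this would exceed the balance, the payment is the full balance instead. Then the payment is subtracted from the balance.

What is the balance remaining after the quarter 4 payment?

Quarter 1: $7,937.20 − $1,984.30 → $5,952.90
Quarter 2: $5,952.90 − $1,984.30 → $3,968.60
Quarter 3: $3,968.60 − $1,984.30 → $1,984.30
Quarter 4: $1,984.30 − $1,984.30 → $0.00

$0.00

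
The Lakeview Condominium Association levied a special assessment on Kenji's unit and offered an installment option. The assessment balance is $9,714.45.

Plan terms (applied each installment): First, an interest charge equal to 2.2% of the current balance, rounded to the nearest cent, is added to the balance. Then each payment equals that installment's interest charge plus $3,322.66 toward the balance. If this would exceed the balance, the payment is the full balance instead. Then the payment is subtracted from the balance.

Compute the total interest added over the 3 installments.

Installment 1: $9,714.45 +$213.72 interest = $9,928.17; pay $3,536.38 → $6,391.79
Installment 2: $6,391.79 +$140.62 interest = $6,532.41; pay $3,463.28 → $3,069.13
Installment 3: $3,069.13 +$67.52 interest = $3,136.65; pay $3,136.65 → $0.00
Total interest: $213.72 + $140.62 + $67.52 = $421.86

$421.86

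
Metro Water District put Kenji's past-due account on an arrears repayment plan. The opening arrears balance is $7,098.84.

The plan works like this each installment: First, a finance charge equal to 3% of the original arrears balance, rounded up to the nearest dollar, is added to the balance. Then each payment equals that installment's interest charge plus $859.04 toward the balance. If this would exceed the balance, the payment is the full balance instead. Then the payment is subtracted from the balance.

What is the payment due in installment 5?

$1,072.04

# | Opening | Interest | Payment | End bal
1 | $7,098.84 | $213.00 | $1,072.04 | $6,239.80
2 | $6,239.80 | $213.00 | $1,072.04 | $5,380.76
3 | $5,380.76 | $213.00 | $1,072.04 | $4,521.72
4 | $4,521.72 | $213.00 | $1,072.04 | $3,662.68
5 | $3,662.68 | $213.00 | $1,072.04 | $2,803.64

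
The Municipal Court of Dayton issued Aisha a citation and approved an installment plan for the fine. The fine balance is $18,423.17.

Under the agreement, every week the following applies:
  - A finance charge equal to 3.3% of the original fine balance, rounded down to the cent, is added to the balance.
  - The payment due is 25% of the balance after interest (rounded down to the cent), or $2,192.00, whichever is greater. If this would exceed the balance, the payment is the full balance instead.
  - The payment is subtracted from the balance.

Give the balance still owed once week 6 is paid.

$3,907.93

Week 1: opening $18,423.17; interest $607.96 → $19,031.13; payment $4,757.78; balance $14,273.35
Week 2: opening $14,273.35; interest $607.96 → $14,881.31; payment $3,720.32; balance $11,160.99
Week 3: opening $11,160.99; interest $607.96 → $11,768.95; payment $2,942.23; balance $8,826.72
Week 4: opening $8,826.72; interest $607.96 → $9,434.68; payment $2,358.67; balance $7,076.01
Week 5: opening $7,076.01; interest $607.96 → $7,683.97; payment $2,192.00; balance $5,491.97
Week 6: opening $5,491.97; interest $607.96 → $6,099.93; payment $2,192.00; balance $3,907.93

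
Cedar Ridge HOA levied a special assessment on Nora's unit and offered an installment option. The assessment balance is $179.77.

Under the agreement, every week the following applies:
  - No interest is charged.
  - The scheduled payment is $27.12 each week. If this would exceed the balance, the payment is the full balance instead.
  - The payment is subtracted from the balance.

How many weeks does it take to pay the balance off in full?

7

Week 1: $179.77 − $27.12 → $152.65
Week 2: $152.65 − $27.12 → $125.53
Week 3: $125.53 − $27.12 → $98.41
Week 4: $98.41 − $27.12 → $71.29
Week 5: $71.29 − $27.12 → $44.17
Week 6: $44.17 − $27.12 → $17.05
Week 7: $17.05 − $17.05 → $0.00
Balance reaches $0.00 in week 7.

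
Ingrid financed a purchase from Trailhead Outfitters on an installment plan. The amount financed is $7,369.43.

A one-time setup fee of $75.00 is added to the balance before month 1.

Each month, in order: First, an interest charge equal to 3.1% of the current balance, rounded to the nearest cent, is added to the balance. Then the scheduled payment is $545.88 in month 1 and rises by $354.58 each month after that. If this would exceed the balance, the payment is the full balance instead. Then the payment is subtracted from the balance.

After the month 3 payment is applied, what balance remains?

$5,394.79

Month 1: $7,444.43 +$230.78 interest = $7,675.21; pay $545.88 → $7,129.33
Month 2: $7,129.33 +$221.01 interest = $7,350.34; pay $900.46 → $6,449.88
Month 3: $6,449.88 +$199.95 interest = $6,649.83; pay $1,255.04 → $5,394.79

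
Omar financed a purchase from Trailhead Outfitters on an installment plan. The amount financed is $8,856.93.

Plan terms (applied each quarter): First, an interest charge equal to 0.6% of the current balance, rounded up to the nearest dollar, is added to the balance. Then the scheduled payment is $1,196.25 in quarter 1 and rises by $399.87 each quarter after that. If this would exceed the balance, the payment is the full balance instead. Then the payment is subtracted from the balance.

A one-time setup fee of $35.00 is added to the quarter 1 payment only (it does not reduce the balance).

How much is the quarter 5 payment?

$1,848.71

Quarter 1: $8,856.93 +$54.00 interest = $8,910.93; pay $1,196.25 (+ $35.00 fee) → $7,714.68
Quarter 2: $7,714.68 +$47.00 interest = $7,761.68; pay $1,596.12 → $6,165.56
Quarter 3: $6,165.56 +$37.00 interest = $6,202.56; pay $1,995.99 → $4,206.57
Quarter 4: $4,206.57 +$26.00 interest = $4,232.57; pay $2,395.86 → $1,836.71
Quarter 5: $1,836.71 +$12.00 interest = $1,848.71; pay $1,848.71 → $0.00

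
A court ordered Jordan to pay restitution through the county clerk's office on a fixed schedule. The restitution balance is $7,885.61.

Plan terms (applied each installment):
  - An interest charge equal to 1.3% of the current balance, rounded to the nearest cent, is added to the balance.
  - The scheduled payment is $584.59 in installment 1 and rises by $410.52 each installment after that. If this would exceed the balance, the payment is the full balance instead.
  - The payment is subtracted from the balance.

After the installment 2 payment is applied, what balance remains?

$6,504.67

Installment 1: $7,885.61 +$102.51 interest = $7,988.12; pay $584.59 → $7,403.53
Installment 2: $7,403.53 +$96.25 interest = $7,499.78; pay $995.11 → $6,504.67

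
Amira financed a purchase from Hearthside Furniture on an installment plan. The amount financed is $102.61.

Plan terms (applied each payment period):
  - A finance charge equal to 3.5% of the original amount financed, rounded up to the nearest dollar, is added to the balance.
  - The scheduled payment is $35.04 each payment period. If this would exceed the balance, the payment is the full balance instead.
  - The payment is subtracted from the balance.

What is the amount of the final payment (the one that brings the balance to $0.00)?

Payment period 1: opening $102.61; interest $4.00 → $106.61; payment $35.04; balance $71.57
Payment period 2: opening $71.57; interest $4.00 → $75.57; payment $35.04; balance $40.53
Payment period 3: opening $40.53; interest $4.00 → $44.53; payment $35.04; balance $9.49
Payment period 4: opening $9.49; interest $4.00 → $13.49; payment $13.49; balance $0.00

$13.49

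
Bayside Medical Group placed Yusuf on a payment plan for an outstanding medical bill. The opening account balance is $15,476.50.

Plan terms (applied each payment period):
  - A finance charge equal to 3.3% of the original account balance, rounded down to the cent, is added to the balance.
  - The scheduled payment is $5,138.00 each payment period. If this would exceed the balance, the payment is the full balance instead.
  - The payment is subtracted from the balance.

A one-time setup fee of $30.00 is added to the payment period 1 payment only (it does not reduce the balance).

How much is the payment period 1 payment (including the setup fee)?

Payment period 1: opening $15,476.50; interest $510.72 → $15,987.22; payment $5,138.00 (+ $30.00 fee); balance $10,849.22

$5,168.00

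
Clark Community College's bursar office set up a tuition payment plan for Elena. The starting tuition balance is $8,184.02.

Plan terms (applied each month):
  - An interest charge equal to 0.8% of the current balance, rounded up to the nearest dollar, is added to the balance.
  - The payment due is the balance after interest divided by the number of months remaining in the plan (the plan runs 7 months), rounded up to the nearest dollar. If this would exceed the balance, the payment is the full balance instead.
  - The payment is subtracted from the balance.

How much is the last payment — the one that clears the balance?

Month 1: opening $8,184.02; interest $66.00 → $8,250.02; payment $1,179.00; balance $7,071.02
Month 2: opening $7,071.02; interest $57.00 → $7,128.02; payment $1,189.00; balance $5,939.02
Month 3: opening $5,939.02; interest $48.00 → $5,987.02; payment $1,198.00; balance $4,789.02
Month 4: opening $4,789.02; interest $39.00 → $4,828.02; payment $1,208.00; balance $3,620.02
Month 5: opening $3,620.02; interest $29.00 → $3,649.02; payment $1,217.00; balance $2,432.02
Month 6: opening $2,432.02; interest $20.00 → $2,452.02; payment $1,227.00; balance $1,225.02
Month 7: opening $1,225.02; interest $10.00 → $1,235.02; payment $1,235.02; balance $0.00

$1,235.02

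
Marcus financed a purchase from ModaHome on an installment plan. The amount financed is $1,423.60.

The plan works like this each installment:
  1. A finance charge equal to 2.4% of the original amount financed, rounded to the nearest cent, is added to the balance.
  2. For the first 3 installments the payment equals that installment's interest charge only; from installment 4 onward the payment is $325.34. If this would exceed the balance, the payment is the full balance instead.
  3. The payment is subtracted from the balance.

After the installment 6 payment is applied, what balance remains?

Installment 1: $1,423.60 +$34.17 interest = $1,457.77; pay $34.17 → $1,423.60
Installment 2: $1,423.60 +$34.17 interest = $1,457.77; pay $34.17 → $1,423.60
Installment 3: $1,423.60 +$34.17 interest = $1,457.77; pay $34.17 → $1,423.60
Installment 4: $1,423.60 +$34.17 interest = $1,457.77; pay $325.34 → $1,132.43
Installment 5: $1,132.43 +$34.17 interest = $1,166.60; pay $325.34 → $841.26
Installment 6: $841.26 +$34.17 interest = $875.43; pay $325.34 → $550.09

$550.09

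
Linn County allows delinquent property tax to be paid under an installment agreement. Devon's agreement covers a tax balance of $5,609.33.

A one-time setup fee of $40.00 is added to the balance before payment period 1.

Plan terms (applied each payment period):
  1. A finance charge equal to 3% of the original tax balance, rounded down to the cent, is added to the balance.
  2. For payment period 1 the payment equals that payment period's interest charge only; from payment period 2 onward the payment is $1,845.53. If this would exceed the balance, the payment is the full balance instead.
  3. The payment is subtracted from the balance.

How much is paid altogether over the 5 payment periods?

$6,490.68

Payment period 1: $5,649.33 +$168.27 interest = $5,817.60; pay $168.27 → $5,649.33
Payment period 2: $5,649.33 +$168.27 interest = $5,817.60; pay $1,845.53 → $3,972.07
Payment period 3: $3,972.07 +$168.27 interest = $4,140.34; pay $1,845.53 → $2,294.81
Payment period 4: $2,294.81 +$168.27 interest = $2,463.08; pay $1,845.53 → $617.55
Payment period 5: $617.55 +$168.27 interest = $785.82; pay $785.82 → $0.00
Total paid: $6,490.68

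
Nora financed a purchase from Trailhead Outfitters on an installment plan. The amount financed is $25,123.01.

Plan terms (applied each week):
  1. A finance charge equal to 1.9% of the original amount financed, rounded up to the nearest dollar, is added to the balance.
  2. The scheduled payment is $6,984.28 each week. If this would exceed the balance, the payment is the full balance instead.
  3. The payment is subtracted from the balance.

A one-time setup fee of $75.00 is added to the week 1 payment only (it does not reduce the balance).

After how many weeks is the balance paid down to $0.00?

Week 1: opening $25,123.01; interest $478.00 → $25,601.01; payment $6,984.28 (+ $75.00 fee); balance $18,616.73
Week 2: opening $18,616.73; interest $478.00 → $19,094.73; payment $6,984.28; balance $12,110.45
Week 3: opening $12,110.45; interest $478.00 → $12,588.45; payment $6,984.28; balance $5,604.17
Week 4: opening $5,604.17; interest $478.00 → $6,082.17; payment $6,082.17; balance $0.00
Balance reaches $0.00 in week 4.

4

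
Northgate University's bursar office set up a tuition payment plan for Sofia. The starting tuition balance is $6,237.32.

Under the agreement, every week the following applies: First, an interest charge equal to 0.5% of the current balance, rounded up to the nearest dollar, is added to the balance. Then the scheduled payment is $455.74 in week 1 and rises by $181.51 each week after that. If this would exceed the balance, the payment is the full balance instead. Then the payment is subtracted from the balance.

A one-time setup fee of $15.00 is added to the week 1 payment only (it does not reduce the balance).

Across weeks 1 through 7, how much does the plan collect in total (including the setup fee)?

# | Opening | Interest | Payment | Fee | End bal
1 | $6,237.32 | $32.00 | $455.74 | $15.00 | $5,813.58
2 | $5,813.58 | $30.00 | $637.25 | — | $5,206.33
3 | $5,206.33 | $27.00 | $818.76 | — | $4,414.57
4 | $4,414.57 | $23.00 | $1,000.27 | — | $3,437.30
5 | $3,437.30 | $18.00 | $1,181.78 | — | $2,273.52
6 | $2,273.52 | $12.00 | $1,363.29 | — | $922.23
7 | $922.23 | $5.00 | $927.23 | — | $0.00
Total paid: $6,399.32

$6,399.32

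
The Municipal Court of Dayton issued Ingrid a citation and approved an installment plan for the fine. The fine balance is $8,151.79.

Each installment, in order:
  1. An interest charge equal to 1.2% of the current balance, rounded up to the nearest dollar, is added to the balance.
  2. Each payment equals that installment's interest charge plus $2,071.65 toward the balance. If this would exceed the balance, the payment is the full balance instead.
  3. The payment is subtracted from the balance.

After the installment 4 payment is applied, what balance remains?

$0.00

Installment 1: $8,151.79 +$98.00 interest = $8,249.79; pay $2,169.65 → $6,080.14
Installment 2: $6,080.14 +$73.00 interest = $6,153.14; pay $2,144.65 → $4,008.49
Installment 3: $4,008.49 +$49.00 interest = $4,057.49; pay $2,120.65 → $1,936.84
Installment 4: $1,936.84 +$24.00 interest = $1,960.84; pay $1,960.84 → $0.00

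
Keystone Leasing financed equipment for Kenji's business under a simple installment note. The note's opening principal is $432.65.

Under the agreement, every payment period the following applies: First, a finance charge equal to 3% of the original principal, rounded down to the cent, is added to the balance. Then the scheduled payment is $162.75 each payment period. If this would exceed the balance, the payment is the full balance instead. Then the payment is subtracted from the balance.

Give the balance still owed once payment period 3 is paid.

$0.00

Payment period 1: $432.65 +$12.97 interest = $445.62; pay $162.75 → $282.87
Payment period 2: $282.87 +$12.97 interest = $295.84; pay $162.75 → $133.09
Payment period 3: $133.09 +$12.97 interest = $146.06; pay $146.06 → $0.00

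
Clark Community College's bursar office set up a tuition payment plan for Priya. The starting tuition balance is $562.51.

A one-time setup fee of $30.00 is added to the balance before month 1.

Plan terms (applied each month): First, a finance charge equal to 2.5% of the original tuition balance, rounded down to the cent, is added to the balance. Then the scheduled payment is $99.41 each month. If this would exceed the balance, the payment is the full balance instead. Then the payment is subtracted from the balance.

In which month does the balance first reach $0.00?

# | Opening | Interest | Payment | End bal
1 | $592.51 | $14.06 | $99.41 | $507.16
2 | $507.16 | $14.06 | $99.41 | $421.81
3 | $421.81 | $14.06 | $99.41 | $336.46
4 | $336.46 | $14.06 | $99.41 | $251.11
5 | $251.11 | $14.06 | $99.41 | $165.76
6 | $165.76 | $14.06 | $99.41 | $80.41
7 | $80.41 | $14.06 | $94.47 | $0.00
Balance reaches $0.00 in month 7.

7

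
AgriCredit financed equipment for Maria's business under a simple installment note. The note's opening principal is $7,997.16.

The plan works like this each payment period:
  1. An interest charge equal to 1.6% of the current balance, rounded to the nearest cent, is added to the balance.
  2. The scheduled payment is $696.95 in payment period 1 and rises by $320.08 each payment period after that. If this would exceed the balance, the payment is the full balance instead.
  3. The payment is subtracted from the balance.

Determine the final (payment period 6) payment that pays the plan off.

$1,836.17

Payment period 1: $7,997.16 +$127.95 interest = $8,125.11; pay $696.95 → $7,428.16
Payment period 2: $7,428.16 +$118.85 interest = $7,547.01; pay $1,017.03 → $6,529.98
Payment period 3: $6,529.98 +$104.48 interest = $6,634.46; pay $1,337.11 → $5,297.35
Payment period 4: $5,297.35 +$84.76 interest = $5,382.11; pay $1,657.19 → $3,724.92
Payment period 5: $3,724.92 +$59.60 interest = $3,784.52; pay $1,977.27 → $1,807.25
Payment period 6: $1,807.25 +$28.92 interest = $1,836.17; pay $1,836.17 → $0.00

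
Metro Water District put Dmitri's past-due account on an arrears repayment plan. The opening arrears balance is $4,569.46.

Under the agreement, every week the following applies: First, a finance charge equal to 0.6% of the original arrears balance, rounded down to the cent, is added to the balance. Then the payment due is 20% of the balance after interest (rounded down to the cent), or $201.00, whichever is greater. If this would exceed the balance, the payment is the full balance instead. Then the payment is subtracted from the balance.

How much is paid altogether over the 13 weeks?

$4,925.79

Week 1: $4,569.46 +$27.41 interest = $4,596.87; pay $919.37 → $3,677.50
Week 2: $3,677.50 +$27.41 interest = $3,704.91; pay $740.98 → $2,963.93
Week 3: $2,963.93 +$27.41 interest = $2,991.34; pay $598.26 → $2,393.08
Week 4: $2,393.08 +$27.41 interest = $2,420.49; pay $484.09 → $1,936.40
Week 5: $1,936.40 +$27.41 interest = $1,963.81; pay $392.76 → $1,571.05
Week 6: $1,571.05 +$27.41 interest = $1,598.46; pay $319.69 → $1,278.77
Week 7: $1,278.77 +$27.41 interest = $1,306.18; pay $261.23 → $1,044.95
Week 8: $1,044.95 +$27.41 interest = $1,072.36; pay $214.47 → $857.89
Week 9: $857.89 +$27.41 interest = $885.30; pay $201.00 → $684.30
Week 10: $684.30 +$27.41 interest = $711.71; pay $201.00 → $510.71
Week 11: $510.71 +$27.41 interest = $538.12; pay $201.00 → $337.12
Week 12: $337.12 +$27.41 interest = $364.53; pay $201.00 → $163.53
Week 13: $163.53 +$27.41 interest = $190.94; pay $190.94 → $0.00
Total paid: $4,925.79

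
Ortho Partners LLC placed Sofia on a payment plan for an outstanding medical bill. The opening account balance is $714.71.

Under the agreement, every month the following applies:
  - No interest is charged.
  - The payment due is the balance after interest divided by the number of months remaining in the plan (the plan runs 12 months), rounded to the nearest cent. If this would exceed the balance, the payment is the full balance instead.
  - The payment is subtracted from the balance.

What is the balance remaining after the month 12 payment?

$0.00

Month 1: opening $714.71; payment $59.56; balance $655.15
Month 2: opening $655.15; payment $59.56; balance $595.59
Month 3: opening $595.59; payment $59.56; balance $536.03
Month 4: opening $536.03; payment $59.56; balance $476.47
Month 5: opening $476.47; payment $59.56; balance $416.91
Month 6: opening $416.91; payment $59.56; balance $357.35
Month 7: opening $357.35; payment $59.56; balance $297.79
Month 8: opening $297.79; payment $59.56; balance $238.23
Month 9: opening $238.23; payment $59.56; balance $178.67
Month 10: opening $178.67; payment $59.56; balance $119.11
Month 11: opening $119.11; payment $59.56; balance $59.55
Month 12: opening $59.55; payment $59.55; balance $0.00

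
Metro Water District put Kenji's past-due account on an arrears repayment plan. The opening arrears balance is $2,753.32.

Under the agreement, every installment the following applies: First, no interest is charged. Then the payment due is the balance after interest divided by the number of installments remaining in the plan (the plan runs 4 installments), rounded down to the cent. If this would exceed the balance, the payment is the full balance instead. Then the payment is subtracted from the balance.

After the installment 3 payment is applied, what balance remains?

Installment 1: opening $2,753.32; payment $688.33; balance $2,064.99
Installment 2: opening $2,064.99; payment $688.33; balance $1,376.66
Installment 3: opening $1,376.66; payment $688.33; balance $688.33

$688.33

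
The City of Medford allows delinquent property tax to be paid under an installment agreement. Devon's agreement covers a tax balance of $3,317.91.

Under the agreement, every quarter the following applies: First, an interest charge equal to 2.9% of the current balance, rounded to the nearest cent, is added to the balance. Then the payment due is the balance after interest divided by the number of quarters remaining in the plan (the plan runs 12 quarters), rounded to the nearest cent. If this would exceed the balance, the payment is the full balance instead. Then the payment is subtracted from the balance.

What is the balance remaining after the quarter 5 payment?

Quarter 1: $3,317.91 +$96.22 interest = $3,414.13; pay $284.51 → $3,129.62
Quarter 2: $3,129.62 +$90.76 interest = $3,220.38; pay $292.76 → $2,927.62
Quarter 3: $2,927.62 +$84.90 interest = $3,012.52; pay $301.25 → $2,711.27
Quarter 4: $2,711.27 +$78.63 interest = $2,789.90; pay $309.99 → $2,479.91
Quarter 5: $2,479.91 +$71.92 interest = $2,551.83; pay $318.98 → $2,232.85

$2,232.85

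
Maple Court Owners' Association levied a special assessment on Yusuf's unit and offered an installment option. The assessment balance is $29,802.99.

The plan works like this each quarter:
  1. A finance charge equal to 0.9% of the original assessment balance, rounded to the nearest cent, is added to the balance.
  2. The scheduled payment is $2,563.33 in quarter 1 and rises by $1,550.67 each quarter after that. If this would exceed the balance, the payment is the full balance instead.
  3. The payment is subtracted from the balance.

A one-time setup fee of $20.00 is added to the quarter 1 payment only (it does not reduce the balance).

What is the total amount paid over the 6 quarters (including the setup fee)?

Quarter 1: opening $29,802.99; interest $268.23 → $30,071.22; payment $2,563.33 (+ $20.00 fee); balance $27,507.89
Quarter 2: opening $27,507.89; interest $268.23 → $27,776.12; payment $4,114.00; balance $23,662.12
Quarter 3: opening $23,662.12; interest $268.23 → $23,930.35; payment $5,664.67; balance $18,265.68
Quarter 4: opening $18,265.68; interest $268.23 → $18,533.91; payment $7,215.34; balance $11,318.57
Quarter 5: opening $11,318.57; interest $268.23 → $11,586.80; payment $8,766.01; balance $2,820.79
Quarter 6: opening $2,820.79; interest $268.23 → $3,089.02; payment $3,089.02; balance $0.00
Total paid: $31,432.37

$31,432.37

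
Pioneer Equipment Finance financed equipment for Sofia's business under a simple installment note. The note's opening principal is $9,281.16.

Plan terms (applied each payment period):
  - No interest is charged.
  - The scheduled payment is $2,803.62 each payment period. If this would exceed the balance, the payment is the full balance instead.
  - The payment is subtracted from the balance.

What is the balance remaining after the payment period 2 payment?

$3,673.92

Payment period 1: $9,281.16 − $2,803.62 → $6,477.54
Payment period 2: $6,477.54 − $2,803.62 → $3,673.92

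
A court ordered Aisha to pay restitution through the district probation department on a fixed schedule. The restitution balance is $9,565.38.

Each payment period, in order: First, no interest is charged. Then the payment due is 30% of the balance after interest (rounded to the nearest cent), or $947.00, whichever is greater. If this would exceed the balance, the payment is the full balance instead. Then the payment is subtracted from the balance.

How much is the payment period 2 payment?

$2,008.73

Payment period 1: opening $9,565.38; payment $2,869.61; balance $6,695.77
Payment period 2: opening $6,695.77; payment $2,008.73; balance $4,687.04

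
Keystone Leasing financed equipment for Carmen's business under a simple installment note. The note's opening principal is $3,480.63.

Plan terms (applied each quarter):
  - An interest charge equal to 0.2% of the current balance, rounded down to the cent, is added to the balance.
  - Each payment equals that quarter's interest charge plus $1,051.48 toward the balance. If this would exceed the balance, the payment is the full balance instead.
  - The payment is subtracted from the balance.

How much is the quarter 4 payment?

Quarter 1: opening $3,480.63; interest $6.96 → $3,487.59; payment $1,058.44; balance $2,429.15
Quarter 2: opening $2,429.15; interest $4.85 → $2,434.00; payment $1,056.33; balance $1,377.67
Quarter 3: opening $1,377.67; interest $2.75 → $1,380.42; payment $1,054.23; balance $326.19
Quarter 4: opening $326.19; interest $0.65 → $326.84; payment $326.84; balance $0.00

$326.84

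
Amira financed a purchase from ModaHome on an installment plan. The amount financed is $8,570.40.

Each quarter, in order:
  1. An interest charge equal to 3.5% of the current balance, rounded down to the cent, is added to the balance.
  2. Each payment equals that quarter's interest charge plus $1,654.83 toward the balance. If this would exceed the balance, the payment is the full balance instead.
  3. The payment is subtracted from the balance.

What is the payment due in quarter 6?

Quarter 1: $8,570.40 +$299.96 interest = $8,870.36; pay $1,954.79 → $6,915.57
Quarter 2: $6,915.57 +$242.04 interest = $7,157.61; pay $1,896.87 → $5,260.74
Quarter 3: $5,260.74 +$184.12 interest = $5,444.86; pay $1,838.95 → $3,605.91
Quarter 4: $3,605.91 +$126.20 interest = $3,732.11; pay $1,781.03 → $1,951.08
Quarter 5: $1,951.08 +$68.28 interest = $2,019.36; pay $1,723.11 → $296.25
Quarter 6: $296.25 +$10.36 interest = $306.61; pay $306.61 → $0.00

$306.61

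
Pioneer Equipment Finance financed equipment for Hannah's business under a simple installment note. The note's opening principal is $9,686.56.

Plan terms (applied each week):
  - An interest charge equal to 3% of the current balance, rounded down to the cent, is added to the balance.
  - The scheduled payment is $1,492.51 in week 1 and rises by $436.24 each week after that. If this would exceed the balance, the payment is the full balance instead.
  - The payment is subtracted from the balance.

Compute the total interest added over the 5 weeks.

$948.56

Week 1: opening $9,686.56; interest $290.59 → $9,977.15; payment $1,492.51; balance $8,484.64
Week 2: opening $8,484.64; interest $254.53 → $8,739.17; payment $1,928.75; balance $6,810.42
Week 3: opening $6,810.42; interest $204.31 → $7,014.73; payment $2,364.99; balance $4,649.74
Week 4: opening $4,649.74; interest $139.49 → $4,789.23; payment $2,801.23; balance $1,988.00
Week 5: opening $1,988.00; interest $59.64 → $2,047.64; payment $2,047.64; balance $0.00
Total interest: $290.59 + $254.53 + $204.31 + $139.49 + $59.64 = $948.56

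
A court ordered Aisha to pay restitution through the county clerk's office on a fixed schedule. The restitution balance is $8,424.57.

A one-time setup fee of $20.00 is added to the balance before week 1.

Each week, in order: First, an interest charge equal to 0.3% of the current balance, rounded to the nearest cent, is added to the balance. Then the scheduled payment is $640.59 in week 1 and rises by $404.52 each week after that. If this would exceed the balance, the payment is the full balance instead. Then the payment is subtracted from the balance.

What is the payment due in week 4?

Week 1: $8,444.57 +$25.33 interest = $8,469.90; pay $640.59 → $7,829.31
Week 2: $7,829.31 +$23.49 interest = $7,852.80; pay $1,045.11 → $6,807.69
Week 3: $6,807.69 +$20.42 interest = $6,828.11; pay $1,449.63 → $5,378.48
Week 4: $5,378.48 +$16.14 interest = $5,394.62; pay $1,854.15 → $3,540.47

$1,854.15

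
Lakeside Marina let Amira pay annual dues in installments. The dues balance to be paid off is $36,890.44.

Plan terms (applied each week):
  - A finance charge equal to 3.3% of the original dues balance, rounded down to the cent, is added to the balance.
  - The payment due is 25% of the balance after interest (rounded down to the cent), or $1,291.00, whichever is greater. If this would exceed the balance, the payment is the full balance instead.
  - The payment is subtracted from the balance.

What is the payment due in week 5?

# | Opening | Interest | Payment | End bal
1 | $36,890.44 | $1,217.38 | $9,526.95 | $28,580.87
2 | $28,580.87 | $1,217.38 | $7,449.56 | $22,348.69
3 | $22,348.69 | $1,217.38 | $5,891.51 | $17,674.56
4 | $17,674.56 | $1,217.38 | $4,722.98 | $14,168.96
5 | $14,168.96 | $1,217.38 | $3,846.58 | $11,539.76

$3,846.58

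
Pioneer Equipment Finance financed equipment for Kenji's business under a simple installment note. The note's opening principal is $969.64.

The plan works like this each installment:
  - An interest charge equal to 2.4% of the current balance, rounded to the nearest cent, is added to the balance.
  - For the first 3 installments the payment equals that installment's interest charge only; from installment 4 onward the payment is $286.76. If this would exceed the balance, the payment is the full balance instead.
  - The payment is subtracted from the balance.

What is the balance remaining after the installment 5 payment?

Installment 1: opening $969.64; interest $23.27 → $992.91; payment $23.27; balance $969.64
Installment 2: opening $969.64; interest $23.27 → $992.91; payment $23.27; balance $969.64
Installment 3: opening $969.64; interest $23.27 → $992.91; payment $23.27; balance $969.64
Installment 4: opening $969.64; interest $23.27 → $992.91; payment $286.76; balance $706.15
Installment 5: opening $706.15; interest $16.95 → $723.10; payment $286.76; balance $436.34

$436.34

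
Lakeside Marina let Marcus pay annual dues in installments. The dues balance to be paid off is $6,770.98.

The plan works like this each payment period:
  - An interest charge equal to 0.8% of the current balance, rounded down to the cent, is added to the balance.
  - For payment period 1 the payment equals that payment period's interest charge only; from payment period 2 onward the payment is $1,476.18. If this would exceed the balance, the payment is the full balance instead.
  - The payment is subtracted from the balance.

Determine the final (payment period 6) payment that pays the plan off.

# | Opening | Interest | Payment | End bal
1 | $6,770.98 | $54.16 | $54.16 | $6,770.98
2 | $6,770.98 | $54.16 | $1,476.18 | $5,348.96
3 | $5,348.96 | $42.79 | $1,476.18 | $3,915.57
4 | $3,915.57 | $31.32 | $1,476.18 | $2,470.71
5 | $2,470.71 | $19.76 | $1,476.18 | $1,014.29
6 | $1,014.29 | $8.11 | $1,022.40 | $0.00

$1,022.40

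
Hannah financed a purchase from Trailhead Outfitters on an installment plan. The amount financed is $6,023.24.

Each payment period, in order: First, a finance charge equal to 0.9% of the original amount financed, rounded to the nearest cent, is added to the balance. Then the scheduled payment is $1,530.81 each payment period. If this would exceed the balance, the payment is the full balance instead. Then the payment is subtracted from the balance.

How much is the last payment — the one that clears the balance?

$171.05

Payment period 1: $6,023.24 +$54.21 interest = $6,077.45; pay $1,530.81 → $4,546.64
Payment period 2: $4,546.64 +$54.21 interest = $4,600.85; pay $1,530.81 → $3,070.04
Payment period 3: $3,070.04 +$54.21 interest = $3,124.25; pay $1,530.81 → $1,593.44
Payment period 4: $1,593.44 +$54.21 interest = $1,647.65; pay $1,530.81 → $116.84
Payment period 5: $116.84 +$54.21 interest = $171.05; pay $171.05 → $0.00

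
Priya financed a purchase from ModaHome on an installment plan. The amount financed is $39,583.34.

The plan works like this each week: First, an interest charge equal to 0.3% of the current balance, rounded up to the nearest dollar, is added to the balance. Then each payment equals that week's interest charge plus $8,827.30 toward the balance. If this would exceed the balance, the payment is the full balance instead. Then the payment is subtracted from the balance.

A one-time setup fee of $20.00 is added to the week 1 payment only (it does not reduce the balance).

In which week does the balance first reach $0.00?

5

Week 1: opening $39,583.34; interest $119.00 → $39,702.34; payment $8,946.30 (+ $20.00 fee); balance $30,756.04
Week 2: opening $30,756.04; interest $93.00 → $30,849.04; payment $8,920.30; balance $21,928.74
Week 3: opening $21,928.74; interest $66.00 → $21,994.74; payment $8,893.30; balance $13,101.44
Week 4: opening $13,101.44; interest $40.00 → $13,141.44; payment $8,867.30; balance $4,274.14
Week 5: opening $4,274.14; interest $13.00 → $4,287.14; payment $4,287.14; balance $0.00
Balance reaches $0.00 in week 5.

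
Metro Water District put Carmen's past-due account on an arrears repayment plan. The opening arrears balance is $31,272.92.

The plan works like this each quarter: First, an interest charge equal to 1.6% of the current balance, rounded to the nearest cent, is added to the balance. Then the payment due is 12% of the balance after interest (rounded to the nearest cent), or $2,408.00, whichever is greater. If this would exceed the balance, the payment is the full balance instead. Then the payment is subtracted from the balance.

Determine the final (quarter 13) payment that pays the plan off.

$2,316.18

# | Opening | Interest | Payment | End bal
1 | $31,272.92 | $500.37 | $3,812.79 | $27,960.50
2 | $27,960.50 | $447.37 | $3,408.94 | $24,998.93
3 | $24,998.93 | $399.98 | $3,047.87 | $22,351.04
4 | $22,351.04 | $357.62 | $2,725.04 | $19,983.62
5 | $19,983.62 | $319.74 | $2,436.40 | $17,866.96
6 | $17,866.96 | $285.87 | $2,408.00 | $15,744.83
7 | $15,744.83 | $251.92 | $2,408.00 | $13,588.75
8 | $13,588.75 | $217.42 | $2,408.00 | $11,398.17
9 | $11,398.17 | $182.37 | $2,408.00 | $9,172.54
10 | $9,172.54 | $146.76 | $2,408.00 | $6,911.30
11 | $6,911.30 | $110.58 | $2,408.00 | $4,613.88
12 | $4,613.88 | $73.82 | $2,408.00 | $2,279.70
13 | $2,279.70 | $36.48 | $2,316.18 | $0.00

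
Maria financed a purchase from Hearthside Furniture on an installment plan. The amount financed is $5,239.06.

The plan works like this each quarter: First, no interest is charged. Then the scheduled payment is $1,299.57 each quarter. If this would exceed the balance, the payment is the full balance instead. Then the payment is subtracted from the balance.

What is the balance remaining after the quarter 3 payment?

# | Opening | Payment | End bal
1 | $5,239.06 | $1,299.57 | $3,939.49
2 | $3,939.49 | $1,299.57 | $2,639.92
3 | $2,639.92 | $1,299.57 | $1,340.35

$1,340.35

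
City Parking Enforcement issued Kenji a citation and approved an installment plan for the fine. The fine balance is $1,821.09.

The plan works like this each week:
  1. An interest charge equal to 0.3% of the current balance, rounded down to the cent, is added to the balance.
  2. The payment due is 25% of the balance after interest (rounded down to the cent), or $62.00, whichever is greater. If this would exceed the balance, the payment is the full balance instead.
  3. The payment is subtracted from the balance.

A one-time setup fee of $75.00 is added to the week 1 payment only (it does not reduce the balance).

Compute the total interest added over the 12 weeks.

# | Opening | Interest | Payment | Fee | End bal
1 | $1,821.09 | $5.46 | $456.63 | $75.00 | $1,369.92
2 | $1,369.92 | $4.10 | $343.50 | — | $1,030.52
3 | $1,030.52 | $3.09 | $258.40 | — | $775.21
4 | $775.21 | $2.32 | $194.38 | — | $583.15
5 | $583.15 | $1.74 | $146.22 | — | $438.67
6 | $438.67 | $1.31 | $109.99 | — | $329.99
7 | $329.99 | $0.98 | $82.74 | — | $248.23
8 | $248.23 | $0.74 | $62.24 | — | $186.73
9 | $186.73 | $0.56 | $62.00 | — | $125.29
10 | $125.29 | $0.37 | $62.00 | — | $63.66
11 | $63.66 | $0.19 | $62.00 | — | $1.85
12 | $1.85 | $0.00 | $1.85 | — | $0.00
Total interest: $5.46 + $4.10 + $3.09 + $2.32 + $1.74 + $1.31 + $0.98 + $0.74 + $0.56 + $0.37 + $0.19 + $0.00 = $20.86

$20.86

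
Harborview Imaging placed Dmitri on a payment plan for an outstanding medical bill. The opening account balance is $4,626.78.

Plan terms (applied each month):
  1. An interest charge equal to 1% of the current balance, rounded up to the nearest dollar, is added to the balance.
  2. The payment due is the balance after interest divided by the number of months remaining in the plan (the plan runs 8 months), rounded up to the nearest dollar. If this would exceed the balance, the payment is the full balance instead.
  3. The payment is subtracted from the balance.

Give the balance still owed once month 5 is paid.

$1,823.78

# | Opening | Interest | Payment | End bal
1 | $4,626.78 | $47.00 | $585.00 | $4,088.78
2 | $4,088.78 | $41.00 | $590.00 | $3,539.78
3 | $3,539.78 | $36.00 | $596.00 | $2,979.78
4 | $2,979.78 | $30.00 | $602.00 | $2,407.78
5 | $2,407.78 | $25.00 | $609.00 | $1,823.78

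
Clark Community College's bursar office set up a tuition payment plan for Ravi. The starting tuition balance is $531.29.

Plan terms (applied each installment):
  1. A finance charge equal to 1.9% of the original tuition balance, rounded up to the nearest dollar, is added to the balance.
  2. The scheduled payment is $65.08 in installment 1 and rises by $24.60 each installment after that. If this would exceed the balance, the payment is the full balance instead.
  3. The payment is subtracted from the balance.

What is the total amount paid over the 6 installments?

Installment 1: $531.29 +$11.00 interest = $542.29; pay $65.08 → $477.21
Installment 2: $477.21 +$11.00 interest = $488.21; pay $89.68 → $398.53
Installment 3: $398.53 +$11.00 interest = $409.53; pay $114.28 → $295.25
Installment 4: $295.25 +$11.00 interest = $306.25; pay $138.88 → $167.37
Installment 5: $167.37 +$11.00 interest = $178.37; pay $163.48 → $14.89
Installment 6: $14.89 +$11.00 interest = $25.89; pay $25.89 → $0.00
Total paid: $597.29

$597.29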